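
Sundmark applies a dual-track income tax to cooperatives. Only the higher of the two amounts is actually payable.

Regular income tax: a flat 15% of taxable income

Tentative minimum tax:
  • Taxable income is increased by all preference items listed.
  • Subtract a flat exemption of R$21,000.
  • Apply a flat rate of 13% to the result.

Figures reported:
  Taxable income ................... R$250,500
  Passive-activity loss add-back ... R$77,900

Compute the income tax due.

R$39,962

Regular income tax:
  R$250,500 × 15% = R$37,575

Tentative minimum tax:
  Adjusted income: R$250,500 + R$77,900 = R$328,400
  Less exemption R$21,000 → base R$307,400
  R$307,400 × 13% = R$39,962

R$39,962 > R$37,575, so the tentative minimum tax is the binding amount.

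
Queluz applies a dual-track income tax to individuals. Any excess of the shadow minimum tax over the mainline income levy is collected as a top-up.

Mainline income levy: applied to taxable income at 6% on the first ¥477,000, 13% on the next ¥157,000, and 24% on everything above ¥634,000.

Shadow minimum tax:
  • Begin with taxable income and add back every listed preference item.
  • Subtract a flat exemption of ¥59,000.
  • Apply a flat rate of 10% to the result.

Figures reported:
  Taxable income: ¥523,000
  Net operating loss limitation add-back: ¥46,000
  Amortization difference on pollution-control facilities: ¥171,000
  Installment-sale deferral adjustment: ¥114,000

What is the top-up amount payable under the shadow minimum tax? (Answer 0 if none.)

Mainline income levy:
  ¥477,000 × 6% = ¥28,620
  ¥46,000 × 13% = ¥5,980
  → ¥34,600

Shadow minimum tax:
  Adjusted income: ¥523,000 + ¥46,000 + ¥171,000 + ¥114,000 = ¥854,000
  Less exemption ¥59,000 → base ¥795,000
  ¥795,000 × 10% = ¥79,500

Excess of shadow minimum tax over mainline income levy: ¥79,500 − ¥34,600 = ¥44,900.

¥44,900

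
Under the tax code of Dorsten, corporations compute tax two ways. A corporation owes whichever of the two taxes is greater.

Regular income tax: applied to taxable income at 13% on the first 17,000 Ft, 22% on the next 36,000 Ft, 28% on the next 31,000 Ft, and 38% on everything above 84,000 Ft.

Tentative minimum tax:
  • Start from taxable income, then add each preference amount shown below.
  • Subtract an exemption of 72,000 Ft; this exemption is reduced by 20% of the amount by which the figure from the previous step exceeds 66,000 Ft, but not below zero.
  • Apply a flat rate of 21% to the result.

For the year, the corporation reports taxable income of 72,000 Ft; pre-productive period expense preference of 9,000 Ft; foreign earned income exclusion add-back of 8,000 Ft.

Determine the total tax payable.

15,450 Ft

Tentative minimum tax:
  Adjusted income: 72,000 Ft + 9,000 Ft + 8,000 Ft = 89,000 Ft
  Exemption: 72,000 Ft − 20% × (89,000 Ft − 66,000 Ft) = 72,000 Ft − 4,600 Ft = 67,400 Ft
  Base: 89,000 Ft − 67,400 Ft = 21,600 Ft
  21,600 Ft × 21% = 4,536 Ft

Regular income tax:
  17,000 Ft × 13% = 2,210 Ft
  36,000 Ft × 22% = 7,920 Ft
  19,000 Ft × 28% = 5,320 Ft
  → 15,450 Ft

15,450 Ft > 4,536 Ft, so the regular income tax governs.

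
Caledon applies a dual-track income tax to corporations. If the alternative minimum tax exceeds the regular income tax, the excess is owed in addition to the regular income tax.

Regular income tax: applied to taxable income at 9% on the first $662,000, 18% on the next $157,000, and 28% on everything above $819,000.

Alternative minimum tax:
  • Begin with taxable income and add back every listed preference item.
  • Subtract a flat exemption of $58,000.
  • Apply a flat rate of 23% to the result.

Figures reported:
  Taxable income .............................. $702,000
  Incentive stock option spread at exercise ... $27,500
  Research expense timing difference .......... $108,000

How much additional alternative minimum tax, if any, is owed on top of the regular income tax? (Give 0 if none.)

Regular income tax:
  $662,000 × 9% = $59,580
  $40,000 × 18% = $7,200
  → $66,780

Alternative minimum tax:
  Adjusted income: $702,000 + $27,500 + $108,000 = $837,500
  Less exemption $58,000 → base $779,500
  $779,500 × 23% = $179,285

Excess of alternative minimum tax over regular income tax: $179,285 − $66,780 = $112,505.

$112,505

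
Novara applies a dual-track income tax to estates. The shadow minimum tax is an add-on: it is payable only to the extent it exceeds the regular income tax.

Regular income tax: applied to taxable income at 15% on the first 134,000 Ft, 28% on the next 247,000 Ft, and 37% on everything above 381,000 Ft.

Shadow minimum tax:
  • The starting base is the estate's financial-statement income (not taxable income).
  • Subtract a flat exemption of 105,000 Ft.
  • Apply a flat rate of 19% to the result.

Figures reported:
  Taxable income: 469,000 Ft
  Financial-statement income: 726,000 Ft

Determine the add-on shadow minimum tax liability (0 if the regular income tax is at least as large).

0 Ft

Shadow minimum tax:
  Base (financial-statement income): 726,000 Ft
  Less exemption 105,000 Ft → base 621,000 Ft
  621,000 Ft × 19% = 117,990 Ft

Regular income tax:
  134,000 Ft × 15% = 20,100 Ft
  247,000 Ft × 28% = 69,160 Ft
  88,000 Ft × 37% = 32,560 Ft
  → 121,820 Ft

117,990 Ft ≤ 121,820 Ft, so no add-on is due.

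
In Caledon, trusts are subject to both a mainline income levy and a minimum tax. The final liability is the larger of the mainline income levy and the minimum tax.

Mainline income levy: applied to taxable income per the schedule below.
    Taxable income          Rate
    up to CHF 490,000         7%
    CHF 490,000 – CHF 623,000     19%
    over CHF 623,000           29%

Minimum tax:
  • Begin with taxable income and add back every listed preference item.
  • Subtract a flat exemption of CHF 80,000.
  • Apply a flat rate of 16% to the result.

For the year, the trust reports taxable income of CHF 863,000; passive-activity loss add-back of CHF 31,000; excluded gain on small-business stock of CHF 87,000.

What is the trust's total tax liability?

CHF 144,160

Mainline income levy:
  CHF 490,000 × 7% = CHF 34,300
  CHF 133,000 × 19% = CHF 25,270
  CHF 240,000 × 29% = CHF 69,600
  → CHF 129,170

Minimum tax:
  Adjusted income: CHF 863,000 + CHF 31,000 + CHF 87,000 = CHF 981,000
  Less exemption CHF 80,000 → base CHF 901,000
  CHF 901,000 × 16% = CHF 144,160

CHF 144,160 > CHF 129,170, so the minimum tax is the binding amount.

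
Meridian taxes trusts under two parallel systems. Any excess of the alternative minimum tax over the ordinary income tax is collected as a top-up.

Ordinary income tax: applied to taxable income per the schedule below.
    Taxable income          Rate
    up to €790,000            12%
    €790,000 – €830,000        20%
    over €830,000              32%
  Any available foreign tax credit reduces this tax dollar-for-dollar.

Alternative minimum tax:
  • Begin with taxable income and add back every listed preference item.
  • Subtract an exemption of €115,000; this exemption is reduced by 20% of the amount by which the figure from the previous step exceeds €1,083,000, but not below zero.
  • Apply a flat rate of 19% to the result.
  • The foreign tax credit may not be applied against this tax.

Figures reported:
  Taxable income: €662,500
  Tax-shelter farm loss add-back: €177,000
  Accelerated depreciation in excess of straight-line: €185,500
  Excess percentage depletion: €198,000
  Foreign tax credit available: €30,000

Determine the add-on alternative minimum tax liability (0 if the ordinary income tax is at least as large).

Ordinary income tax:
  €662,500 × 12% = €79,500
  Less foreign tax credit €30,000 → €49,500

Alternative minimum tax:
  Adjusted income: €662,500 + €177,000 + €185,500 + €198,000 = €1,223,000
  Exemption: €115,000 − 20% × (€1,223,000 − €1,083,000) = €115,000 − €28,000 = €87,000
  Base: €1,223,000 − €87,000 = €1,136,000
  €1,136,000 × 19% = €215,840

Excess of alternative minimum tax over ordinary income tax: €215,840 − €49,500 = €166,340.

€166,340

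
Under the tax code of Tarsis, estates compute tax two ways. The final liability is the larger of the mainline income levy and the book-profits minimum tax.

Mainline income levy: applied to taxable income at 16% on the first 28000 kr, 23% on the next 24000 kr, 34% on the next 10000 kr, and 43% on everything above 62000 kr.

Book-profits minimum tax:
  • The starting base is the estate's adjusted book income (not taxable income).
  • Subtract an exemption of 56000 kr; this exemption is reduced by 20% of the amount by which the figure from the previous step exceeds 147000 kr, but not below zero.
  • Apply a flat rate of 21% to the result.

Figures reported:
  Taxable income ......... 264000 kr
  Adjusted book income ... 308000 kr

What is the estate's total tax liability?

Book-profits minimum tax:
  Base (adjusted book income): 308000 kr
  Exemption: 56000 kr − 20% × (308000 kr − 147000 kr) = 56000 kr − 32200 kr = 23800 kr
  Base: 308000 kr − 23800 kr = 284200 kr
  284200 kr × 21% = 59682 kr

Mainline income levy:
  28000 kr × 16% = 4480 kr
  24000 kr × 23% = 5520 kr
  10000 kr × 34% = 3400 kr
  202000 kr × 43% = 86860 kr
  → 100260 kr

100260 kr > 59682 kr, so the mainline income levy governs.

100260 kr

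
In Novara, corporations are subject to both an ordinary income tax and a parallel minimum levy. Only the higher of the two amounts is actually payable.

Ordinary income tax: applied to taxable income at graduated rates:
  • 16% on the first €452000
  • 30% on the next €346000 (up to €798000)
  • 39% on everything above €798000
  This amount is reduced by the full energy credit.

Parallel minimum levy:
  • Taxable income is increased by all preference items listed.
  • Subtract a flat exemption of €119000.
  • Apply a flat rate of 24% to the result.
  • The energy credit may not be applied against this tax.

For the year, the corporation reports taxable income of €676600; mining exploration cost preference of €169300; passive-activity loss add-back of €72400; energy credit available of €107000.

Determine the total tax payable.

€191832

Ordinary income tax:
  €452000 × 16% = €72320
  €224600 × 30% = €67380
  → €139700
  Less energy credit €107000 → €32700

Parallel minimum levy:
  Adjusted income: €676600 + €169300 + €72400 = €918300
  Less exemption €119000 → base €799300
  €799300 × 24% = €191832

€191832 > €32700, so the parallel minimum levy is the binding amount.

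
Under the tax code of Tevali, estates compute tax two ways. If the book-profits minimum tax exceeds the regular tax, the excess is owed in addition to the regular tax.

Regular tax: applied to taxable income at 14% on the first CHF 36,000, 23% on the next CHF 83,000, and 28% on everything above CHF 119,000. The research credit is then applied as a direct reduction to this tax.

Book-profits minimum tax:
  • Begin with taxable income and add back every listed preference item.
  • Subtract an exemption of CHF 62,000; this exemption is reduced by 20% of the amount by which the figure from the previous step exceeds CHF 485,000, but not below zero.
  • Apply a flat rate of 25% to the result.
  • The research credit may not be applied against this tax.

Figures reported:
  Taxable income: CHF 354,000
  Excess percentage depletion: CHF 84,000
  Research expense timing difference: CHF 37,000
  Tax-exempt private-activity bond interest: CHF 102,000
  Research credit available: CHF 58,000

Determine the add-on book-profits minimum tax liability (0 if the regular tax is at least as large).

CHF 101,420

Book-profits minimum tax:
  Adjusted income: CHF 354,000 + CHF 84,000 + CHF 37,000 + CHF 102,000 = CHF 577,000
  Exemption: CHF 62,000 − 20% × (CHF 577,000 − CHF 485,000) = CHF 62,000 − CHF 18,400 = CHF 43,600
  Base: CHF 577,000 − CHF 43,600 = CHF 533,400
  CHF 533,400 × 25% = CHF 133,350

Regular tax:
  CHF 36,000 × 14% = CHF 5,040
  CHF 83,000 × 23% = CHF 19,090
  CHF 235,000 × 28% = CHF 65,800
  → CHF 89,930
  Less research credit CHF 58,000 → CHF 31,930

Excess of book-profits minimum tax over regular tax: CHF 133,350 − CHF 31,930 = CHF 101,420.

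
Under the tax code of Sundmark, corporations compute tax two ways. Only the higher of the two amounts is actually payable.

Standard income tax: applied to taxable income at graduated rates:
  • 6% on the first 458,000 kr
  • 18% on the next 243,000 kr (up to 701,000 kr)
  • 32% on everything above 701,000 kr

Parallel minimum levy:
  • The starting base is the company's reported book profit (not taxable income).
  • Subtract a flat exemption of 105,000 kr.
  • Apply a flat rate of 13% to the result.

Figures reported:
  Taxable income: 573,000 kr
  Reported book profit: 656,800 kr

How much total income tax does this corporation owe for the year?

Standard income tax:
  458,000 kr × 6% = 27,480 kr
  115,000 kr × 18% = 20,700 kr
  → 48,180 kr

Parallel minimum levy:
  Base (reported book profit): 656,800 kr
  Less exemption 105,000 kr → base 551,800 kr
  551,800 kr × 13% = 71,734 kr

71,734 kr > 48,180 kr, so the parallel minimum levy is the binding amount.

71,734 kr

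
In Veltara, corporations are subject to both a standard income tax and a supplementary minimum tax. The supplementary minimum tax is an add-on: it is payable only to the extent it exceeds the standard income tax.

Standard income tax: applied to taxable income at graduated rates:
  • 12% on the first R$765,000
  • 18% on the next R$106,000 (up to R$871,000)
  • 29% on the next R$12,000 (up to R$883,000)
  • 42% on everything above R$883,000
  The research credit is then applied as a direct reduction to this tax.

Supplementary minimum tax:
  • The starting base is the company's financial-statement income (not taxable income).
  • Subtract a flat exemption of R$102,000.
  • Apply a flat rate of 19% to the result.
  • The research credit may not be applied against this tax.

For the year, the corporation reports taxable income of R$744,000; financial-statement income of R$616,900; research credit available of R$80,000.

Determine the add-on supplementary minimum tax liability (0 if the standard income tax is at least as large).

Supplementary minimum tax:
  Base (financial-statement income): R$616,900
  Less exemption R$102,000 → base R$514,900
  R$514,900 × 19% = R$97,831

Standard income tax:
  R$744,000 × 12% = R$89,280
  Less research credit R$80,000 → R$9,280

Excess of supplementary minimum tax over standard income tax: R$97,831 − R$9,280 = R$88,551.

R$88,551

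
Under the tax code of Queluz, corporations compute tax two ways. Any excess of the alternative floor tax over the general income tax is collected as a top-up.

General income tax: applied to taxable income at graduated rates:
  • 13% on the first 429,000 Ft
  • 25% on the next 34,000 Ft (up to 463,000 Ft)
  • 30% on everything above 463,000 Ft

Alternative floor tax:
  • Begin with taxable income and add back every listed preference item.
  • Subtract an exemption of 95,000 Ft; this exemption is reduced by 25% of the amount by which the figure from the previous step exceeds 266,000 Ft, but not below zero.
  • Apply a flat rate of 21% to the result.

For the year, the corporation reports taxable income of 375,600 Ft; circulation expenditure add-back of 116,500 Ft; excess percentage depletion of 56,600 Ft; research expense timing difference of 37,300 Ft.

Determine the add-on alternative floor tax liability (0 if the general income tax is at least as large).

General income tax:
  375,600 Ft × 13% = 48,828 Ft

Alternative floor tax:
  Adjusted income: 375,600 Ft + 116,500 Ft + 56,600 Ft + 37,300 Ft = 586,000 Ft
  Exemption: 95,000 Ft − 25% × (586,000 Ft − 266,000 Ft) = 95,000 Ft − 80,000 Ft = 15,000 Ft
  Base: 586,000 Ft − 15,000 Ft = 571,000 Ft
  571,000 Ft × 21% = 119,910 Ft

Excess of alternative floor tax over general income tax: 119,910 Ft − 48,828 Ft = 71,082 Ft.

71,082 Ft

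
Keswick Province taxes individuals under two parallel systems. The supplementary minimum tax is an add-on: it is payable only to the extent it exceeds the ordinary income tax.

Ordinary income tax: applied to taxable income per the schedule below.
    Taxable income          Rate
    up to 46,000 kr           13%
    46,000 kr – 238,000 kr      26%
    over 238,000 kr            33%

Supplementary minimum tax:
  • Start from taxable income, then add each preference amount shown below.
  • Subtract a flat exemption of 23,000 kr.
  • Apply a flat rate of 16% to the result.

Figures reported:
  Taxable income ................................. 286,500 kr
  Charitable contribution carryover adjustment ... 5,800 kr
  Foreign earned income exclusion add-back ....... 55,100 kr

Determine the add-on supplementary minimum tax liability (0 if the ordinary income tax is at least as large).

0 kr

Ordinary income tax:
  46,000 kr × 13% = 5,980 kr
  192,000 kr × 26% = 49,920 kr
  48,500 kr × 33% = 16,005 kr
  → 71,905 kr

Supplementary minimum tax:
  Adjusted income: 286,500 kr + 5,800 kr + 55,100 kr = 347,400 kr
  Less exemption 23,000 kr → base 324,400 kr
  324,400 kr × 16% = 51,904 kr

51,904 kr ≤ 71,905 kr, so no add-on is due.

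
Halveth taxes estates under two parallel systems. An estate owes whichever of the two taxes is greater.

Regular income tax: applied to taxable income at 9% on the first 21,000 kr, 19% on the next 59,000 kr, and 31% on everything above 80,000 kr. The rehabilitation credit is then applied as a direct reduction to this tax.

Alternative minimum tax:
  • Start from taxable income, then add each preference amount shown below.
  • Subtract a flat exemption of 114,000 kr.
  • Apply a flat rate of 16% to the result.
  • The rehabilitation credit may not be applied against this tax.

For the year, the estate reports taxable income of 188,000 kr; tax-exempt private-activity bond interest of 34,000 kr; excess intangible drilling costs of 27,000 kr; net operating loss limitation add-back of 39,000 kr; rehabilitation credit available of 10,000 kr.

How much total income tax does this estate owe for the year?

Alternative minimum tax:
  Adjusted income: 188,000 kr + 34,000 kr + 27,000 kr + 39,000 kr = 288,000 kr
  Less exemption 114,000 kr → base 174,000 kr
  174,000 kr × 16% = 27,840 kr

Regular income tax:
  21,000 kr × 9% = 1,890 kr
  59,000 kr × 19% = 11,210 kr
  108,000 kr × 31% = 33,480 kr
  → 46,580 kr
  Less rehabilitation credit 10,000 kr → 36,580 kr

36,580 kr > 27,840 kr, so the regular income tax governs.

36,580 kr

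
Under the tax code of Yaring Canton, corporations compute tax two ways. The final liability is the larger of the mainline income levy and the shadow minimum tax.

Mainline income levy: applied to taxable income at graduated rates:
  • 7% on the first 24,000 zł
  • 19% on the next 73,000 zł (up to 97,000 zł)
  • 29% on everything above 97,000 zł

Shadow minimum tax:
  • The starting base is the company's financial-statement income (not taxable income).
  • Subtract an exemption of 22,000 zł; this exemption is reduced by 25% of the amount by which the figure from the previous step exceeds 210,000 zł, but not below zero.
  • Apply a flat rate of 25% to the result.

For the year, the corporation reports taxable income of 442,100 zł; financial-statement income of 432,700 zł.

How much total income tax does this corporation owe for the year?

115,629 zł

Shadow minimum tax:
  Base (financial-statement income): 432,700 zł
  Exemption: 25% × (432,700 zł − 210,000 zł) = 55,675 zł ≥ 22,000 zł, so the exemption is fully phased out
  Base: 432,700 zł − 0 zł = 432,700 zł
  432,700 zł × 25% = 108,175 zł

Mainline income levy:
  24,000 zł × 7% = 1,680 zł
  73,000 zł × 19% = 13,870 zł
  345,100 zł × 29% = 100,079 zł
  → 115,629 zł

115,629 zł > 108,175 zł, so the mainline income levy governs.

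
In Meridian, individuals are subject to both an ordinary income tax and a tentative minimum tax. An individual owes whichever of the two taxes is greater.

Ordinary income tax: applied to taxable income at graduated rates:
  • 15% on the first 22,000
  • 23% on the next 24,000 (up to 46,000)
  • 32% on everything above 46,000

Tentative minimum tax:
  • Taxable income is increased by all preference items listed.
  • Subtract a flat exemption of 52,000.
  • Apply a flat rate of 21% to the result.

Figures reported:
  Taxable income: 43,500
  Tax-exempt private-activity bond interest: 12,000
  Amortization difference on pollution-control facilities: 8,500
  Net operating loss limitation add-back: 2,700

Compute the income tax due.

8,245

Ordinary income tax:
  22,000 × 15% = 3,300
  21,500 × 23% = 4,945
  → 8,245

Tentative minimum tax:
  Adjusted income: 43,500 + 12,000 + 8,500 + 2,700 = 66,700
  Less exemption 52,000 → base 14,700
  14,700 × 21% = 3,087

8,245 > 3,087, so the ordinary income tax governs.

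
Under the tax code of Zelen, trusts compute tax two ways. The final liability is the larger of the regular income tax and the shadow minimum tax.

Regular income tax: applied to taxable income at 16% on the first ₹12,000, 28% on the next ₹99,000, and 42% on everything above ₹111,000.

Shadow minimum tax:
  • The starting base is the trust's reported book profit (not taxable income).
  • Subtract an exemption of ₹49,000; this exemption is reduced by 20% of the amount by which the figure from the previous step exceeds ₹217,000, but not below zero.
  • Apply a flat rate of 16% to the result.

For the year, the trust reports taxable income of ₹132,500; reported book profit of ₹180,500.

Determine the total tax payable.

Shadow minimum tax:
  Base (reported book profit): ₹180,500
  Exemption: ₹180,500 ≤ ₹217,000, so full ₹49,000 applies
  Base: ₹180,500 − ₹49,000 = ₹131,500
  ₹131,500 × 16% = ₹21,040

Regular income tax:
  ₹12,000 × 16% = ₹1,920
  ₹99,000 × 28% = ₹27,720
  ₹21,500 × 42% = ₹9,030
  → ₹38,670

₹38,670 > ₹21,040, so the regular income tax governs.

₹38,670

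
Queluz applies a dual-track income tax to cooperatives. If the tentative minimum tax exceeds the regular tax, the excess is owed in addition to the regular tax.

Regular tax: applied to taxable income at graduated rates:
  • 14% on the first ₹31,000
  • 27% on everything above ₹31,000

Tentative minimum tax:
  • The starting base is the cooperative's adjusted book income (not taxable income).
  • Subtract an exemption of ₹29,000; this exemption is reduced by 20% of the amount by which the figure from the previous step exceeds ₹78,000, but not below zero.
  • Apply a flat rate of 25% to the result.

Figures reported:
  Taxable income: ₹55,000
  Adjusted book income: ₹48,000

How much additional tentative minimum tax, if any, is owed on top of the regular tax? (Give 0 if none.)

₹0

Tentative minimum tax:
  Base (adjusted book income): ₹48,000
  Exemption: ₹48,000 ≤ ₹78,000, so full ₹29,000 applies
  Base: ₹48,000 − ₹29,000 = ₹19,000
  ₹19,000 × 25% = ₹4,750

Regular tax:
  ₹31,000 × 14% = ₹4,340
  ₹24,000 × 27% = ₹6,480
  → ₹10,820

₹4,750 ≤ ₹10,820, so no add-on is due.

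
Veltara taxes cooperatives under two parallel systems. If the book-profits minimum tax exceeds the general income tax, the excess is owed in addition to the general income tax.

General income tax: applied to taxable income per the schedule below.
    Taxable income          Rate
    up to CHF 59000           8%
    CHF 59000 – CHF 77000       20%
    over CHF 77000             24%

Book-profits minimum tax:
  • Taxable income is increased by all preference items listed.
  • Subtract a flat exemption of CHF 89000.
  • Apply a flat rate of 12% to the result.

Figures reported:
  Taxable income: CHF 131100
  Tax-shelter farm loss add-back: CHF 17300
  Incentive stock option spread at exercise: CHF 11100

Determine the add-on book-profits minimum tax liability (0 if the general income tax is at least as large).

General income tax:
  CHF 59000 × 8% = CHF 4720
  CHF 18000 × 20% = CHF 3600
  CHF 54100 × 24% = CHF 12984
  → CHF 21304

Book-profits minimum tax:
  Adjusted income: CHF 131100 + CHF 17300 + CHF 11100 = CHF 159500
  Less exemption CHF 89000 → base CHF 70500
  CHF 70500 × 12% = CHF 8460

CHF 8460 ≤ CHF 21304, so no add-on is due.

CHF 0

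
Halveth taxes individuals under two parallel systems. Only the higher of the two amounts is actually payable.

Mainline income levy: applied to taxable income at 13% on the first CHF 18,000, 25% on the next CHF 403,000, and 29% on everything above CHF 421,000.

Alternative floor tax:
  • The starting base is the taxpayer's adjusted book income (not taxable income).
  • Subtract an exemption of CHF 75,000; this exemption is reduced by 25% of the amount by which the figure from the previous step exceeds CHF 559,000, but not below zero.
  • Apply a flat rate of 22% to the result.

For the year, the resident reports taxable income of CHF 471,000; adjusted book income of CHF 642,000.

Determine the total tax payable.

Mainline income levy:
  CHF 18,000 × 13% = CHF 2,340
  CHF 403,000 × 25% = CHF 100,750
  CHF 50,000 × 29% = CHF 14,500
  → CHF 117,590

Alternative floor tax:
  Base (adjusted book income): CHF 642,000
  Exemption: CHF 75,000 − 25% × (CHF 642,000 − CHF 559,000) = CHF 75,000 − CHF 20,750 = CHF 54,250
  Base: CHF 642,000 − CHF 54,250 = CHF 587,750
  CHF 587,750 × 22% = CHF 129,305

CHF 129,305 > CHF 117,590, so the alternative floor tax is the binding amount.

CHF 129,305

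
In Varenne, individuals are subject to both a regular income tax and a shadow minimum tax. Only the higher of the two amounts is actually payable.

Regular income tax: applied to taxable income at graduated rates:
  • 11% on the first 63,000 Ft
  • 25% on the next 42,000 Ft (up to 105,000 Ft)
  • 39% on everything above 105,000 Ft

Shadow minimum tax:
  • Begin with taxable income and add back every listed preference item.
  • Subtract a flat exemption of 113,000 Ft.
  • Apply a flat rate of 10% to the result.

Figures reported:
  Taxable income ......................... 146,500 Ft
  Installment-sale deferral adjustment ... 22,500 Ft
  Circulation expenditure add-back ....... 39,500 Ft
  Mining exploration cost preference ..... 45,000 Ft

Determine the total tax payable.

Shadow minimum tax:
  Adjusted income: 146,500 Ft + 22,500 Ft + 39,500 Ft + 45,000 Ft = 253,500 Ft
  Less exemption 113,000 Ft → base 140,500 Ft
  140,500 Ft × 10% = 14,050 Ft

Regular income tax:
  63,000 Ft × 11% = 6,930 Ft
  42,000 Ft × 25% = 10,500 Ft
  41,500 Ft × 39% = 16,185 Ft
  → 33,615 Ft

33,615 Ft > 14,050 Ft, so the regular income tax governs.

33,615 Ft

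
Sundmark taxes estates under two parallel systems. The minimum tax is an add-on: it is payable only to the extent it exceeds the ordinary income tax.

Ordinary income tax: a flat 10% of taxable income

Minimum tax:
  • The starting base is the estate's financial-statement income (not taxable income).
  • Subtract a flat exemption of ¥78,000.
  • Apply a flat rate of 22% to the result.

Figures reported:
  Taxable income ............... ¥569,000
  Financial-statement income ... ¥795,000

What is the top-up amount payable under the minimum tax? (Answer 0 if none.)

Minimum tax:
  Base (financial-statement income): ¥795,000
  Less exemption ¥78,000 → base ¥717,000
  ¥717,000 × 22% = ¥157,740

Ordinary income tax:
  ¥569,000 × 10% = ¥56,900

Excess of minimum tax over ordinary income tax: ¥157,740 − ¥56,900 = ¥100,840.

¥100,840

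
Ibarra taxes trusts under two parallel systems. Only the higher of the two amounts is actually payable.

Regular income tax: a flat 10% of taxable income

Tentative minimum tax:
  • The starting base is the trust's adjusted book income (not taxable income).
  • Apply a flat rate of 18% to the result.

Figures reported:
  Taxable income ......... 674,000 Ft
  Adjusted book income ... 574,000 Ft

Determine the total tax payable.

Tentative minimum tax:
  Base (adjusted book income): 574,000 Ft
  574,000 Ft × 18% = 103,320 Ft

Regular income tax:
  674,000 Ft × 10% = 67,400 Ft

103,320 Ft > 67,400 Ft, so the tentative minimum tax is the binding amount.

103,320 Ft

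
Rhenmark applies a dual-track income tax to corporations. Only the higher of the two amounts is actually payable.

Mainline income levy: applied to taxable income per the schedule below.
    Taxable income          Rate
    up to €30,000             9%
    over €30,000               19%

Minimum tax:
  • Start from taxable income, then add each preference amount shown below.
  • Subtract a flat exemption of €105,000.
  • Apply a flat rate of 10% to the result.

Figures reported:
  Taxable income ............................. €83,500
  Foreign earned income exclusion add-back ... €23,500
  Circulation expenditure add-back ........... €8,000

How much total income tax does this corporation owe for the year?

Minimum tax:
  Adjusted income: €83,500 + €23,500 + €8,000 = €115,000
  Less exemption €105,000 → base €10,000
  €10,000 × 10% = €1,000

Mainline income levy:
  €30,000 × 9% = €2,700
  €53,500 × 19% = €10,165
  → €12,865

€12,865 > €1,000, so the mainline income levy governs.

€12,865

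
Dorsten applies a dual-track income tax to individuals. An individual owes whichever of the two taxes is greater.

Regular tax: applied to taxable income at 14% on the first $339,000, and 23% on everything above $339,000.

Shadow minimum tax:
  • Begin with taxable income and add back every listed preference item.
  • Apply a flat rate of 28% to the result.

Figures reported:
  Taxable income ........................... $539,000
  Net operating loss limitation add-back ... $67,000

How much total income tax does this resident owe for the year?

$169,680

Shadow minimum tax:
  Adjusted income: $539,000 + $67,000 = $606,000
  $606,000 × 28% = $169,680

Regular tax:
  $339,000 × 14% = $47,460
  $200,000 × 23% = $46,000
  → $93,460

$169,680 > $93,460, so the shadow minimum tax is the binding amount.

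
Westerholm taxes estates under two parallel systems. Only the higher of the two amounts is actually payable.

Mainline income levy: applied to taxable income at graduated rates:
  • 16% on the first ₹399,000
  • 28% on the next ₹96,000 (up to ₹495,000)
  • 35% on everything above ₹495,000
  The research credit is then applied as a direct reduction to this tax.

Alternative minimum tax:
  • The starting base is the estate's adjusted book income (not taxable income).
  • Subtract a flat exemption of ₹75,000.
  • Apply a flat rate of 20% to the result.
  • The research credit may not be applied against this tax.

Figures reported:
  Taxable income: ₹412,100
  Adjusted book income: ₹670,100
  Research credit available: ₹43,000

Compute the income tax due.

₹119,020

Mainline income levy:
  ₹399,000 × 16% = ₹63,840
  ₹13,100 × 28% = ₹3,668
  → ₹67,508
  Less research credit ₹43,000 → ₹24,508

Alternative minimum tax:
  Base (adjusted book income): ₹670,100
  Less exemption ₹75,000 → base ₹595,100
  ₹595,100 × 20% = ₹119,020

₹119,020 > ₹24,508, so the alternative minimum tax is the binding amount.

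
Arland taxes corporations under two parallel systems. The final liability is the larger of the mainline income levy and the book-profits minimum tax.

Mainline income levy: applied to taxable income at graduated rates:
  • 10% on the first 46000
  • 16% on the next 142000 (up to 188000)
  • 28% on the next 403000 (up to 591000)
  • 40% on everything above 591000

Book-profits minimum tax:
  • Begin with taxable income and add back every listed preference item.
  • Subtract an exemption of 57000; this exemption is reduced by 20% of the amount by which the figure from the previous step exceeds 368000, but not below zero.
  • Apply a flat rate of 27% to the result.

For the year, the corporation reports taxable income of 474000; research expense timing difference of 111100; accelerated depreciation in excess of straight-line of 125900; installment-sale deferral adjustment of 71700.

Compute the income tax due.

211329

Mainline income levy:
  46000 × 10% = 4600
  142000 × 16% = 22720
  286000 × 28% = 80080
  → 107400

Book-profits minimum tax:
  Adjusted income: 474000 + 111100 + 125900 + 71700 = 782700
  Exemption: 20% × (782700 − 368000) = 82940 ≥ 57000, so the exemption is fully phased out
  Base: 782700 − 0 = 782700
  782700 × 27% = 211329

211329 > 107400, so the book-profits minimum tax is the binding amount.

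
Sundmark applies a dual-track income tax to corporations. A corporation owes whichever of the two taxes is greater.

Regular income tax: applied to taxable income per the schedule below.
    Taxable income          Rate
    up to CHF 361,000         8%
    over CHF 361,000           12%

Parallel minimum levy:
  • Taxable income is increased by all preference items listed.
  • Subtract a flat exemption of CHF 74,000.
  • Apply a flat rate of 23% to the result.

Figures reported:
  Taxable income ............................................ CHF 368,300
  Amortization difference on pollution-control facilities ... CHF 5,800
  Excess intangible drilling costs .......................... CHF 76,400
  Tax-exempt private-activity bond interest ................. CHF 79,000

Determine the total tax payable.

Regular income tax:
  CHF 361,000 × 8% = CHF 28,880
  CHF 7,300 × 12% = CHF 876
  → CHF 29,756

Parallel minimum levy:
  Adjusted income: CHF 368,300 + CHF 5,800 + CHF 76,400 + CHF 79,000 = CHF 529,500
  Less exemption CHF 74,000 → base CHF 455,500
  CHF 455,500 × 23% = CHF 104,765

CHF 104,765 > CHF 29,756, so the parallel minimum levy is the binding amount.

CHF 104,765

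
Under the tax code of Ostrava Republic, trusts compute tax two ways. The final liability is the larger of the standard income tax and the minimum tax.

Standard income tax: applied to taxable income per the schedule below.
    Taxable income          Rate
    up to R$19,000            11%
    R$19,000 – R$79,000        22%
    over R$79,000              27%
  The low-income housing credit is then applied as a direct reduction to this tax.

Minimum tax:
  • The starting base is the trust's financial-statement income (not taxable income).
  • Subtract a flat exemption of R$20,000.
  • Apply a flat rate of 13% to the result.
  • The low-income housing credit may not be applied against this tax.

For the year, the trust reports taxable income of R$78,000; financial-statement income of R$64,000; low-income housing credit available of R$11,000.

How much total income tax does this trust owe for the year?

R$5,720

Standard income tax:
  R$19,000 × 11% = R$2,090
  R$59,000 × 22% = R$12,980
  → R$15,070
  Less low-income housing credit R$11,000 → R$4,070

Minimum tax:
  Base (financial-statement income): R$64,000
  Less exemption R$20,000 → base R$44,000
  R$44,000 × 13% = R$5,720

R$5,720 > R$4,070, so the minimum tax is the binding amount.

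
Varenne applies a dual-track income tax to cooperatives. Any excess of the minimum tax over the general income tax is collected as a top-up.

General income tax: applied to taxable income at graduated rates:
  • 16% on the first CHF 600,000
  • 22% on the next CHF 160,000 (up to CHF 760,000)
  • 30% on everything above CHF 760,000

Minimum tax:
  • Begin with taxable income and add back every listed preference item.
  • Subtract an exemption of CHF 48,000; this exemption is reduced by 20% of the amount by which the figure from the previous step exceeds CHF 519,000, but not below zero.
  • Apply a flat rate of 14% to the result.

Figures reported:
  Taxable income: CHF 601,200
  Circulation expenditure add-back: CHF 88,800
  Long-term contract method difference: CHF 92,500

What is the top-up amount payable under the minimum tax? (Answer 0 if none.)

CHF 13,286

General income tax:
  CHF 600,000 × 16% = CHF 96,000
  CHF 1,200 × 22% = CHF 264
  → CHF 96,264

Minimum tax:
  Adjusted income: CHF 601,200 + CHF 88,800 + CHF 92,500 = CHF 782,500
  Exemption: 20% × (CHF 782,500 − CHF 519,000) = CHF 52,700 ≥ CHF 48,000, so the exemption is fully phased out
  Base: CHF 782,500 − CHF 0 = CHF 782,500
  CHF 782,500 × 14% = CHF 109,550

Excess of minimum tax over general income tax: CHF 109,550 − CHF 96,264 = CHF 13,286.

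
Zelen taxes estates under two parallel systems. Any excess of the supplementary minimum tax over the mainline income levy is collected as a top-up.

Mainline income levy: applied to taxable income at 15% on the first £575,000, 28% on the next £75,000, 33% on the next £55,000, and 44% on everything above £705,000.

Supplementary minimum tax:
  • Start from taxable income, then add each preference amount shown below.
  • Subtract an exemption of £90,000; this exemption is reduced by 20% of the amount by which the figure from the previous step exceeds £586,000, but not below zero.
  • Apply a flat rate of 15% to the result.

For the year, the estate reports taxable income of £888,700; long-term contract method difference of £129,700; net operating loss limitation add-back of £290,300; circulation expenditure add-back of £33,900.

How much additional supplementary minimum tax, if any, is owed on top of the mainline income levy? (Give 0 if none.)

Supplementary minimum tax:
  Adjusted income: £888,700 + £129,700 + £290,300 + £33,900 = £1,342,600
  Exemption: 20% × (£1,342,600 − £586,000) = £151,320 ≥ £90,000, so the exemption is fully phased out
  Base: £1,342,600 − £0 = £1,342,600
  £1,342,600 × 15% = £201,390

Mainline income levy:
  £575,000 × 15% = £86,250
  £75,000 × 28% = £21,000
  £55,000 × 33% = £18,150
  £183,700 × 44% = £80,828
  → £206,228

£201,390 ≤ £206,228, so no add-on is due.

£0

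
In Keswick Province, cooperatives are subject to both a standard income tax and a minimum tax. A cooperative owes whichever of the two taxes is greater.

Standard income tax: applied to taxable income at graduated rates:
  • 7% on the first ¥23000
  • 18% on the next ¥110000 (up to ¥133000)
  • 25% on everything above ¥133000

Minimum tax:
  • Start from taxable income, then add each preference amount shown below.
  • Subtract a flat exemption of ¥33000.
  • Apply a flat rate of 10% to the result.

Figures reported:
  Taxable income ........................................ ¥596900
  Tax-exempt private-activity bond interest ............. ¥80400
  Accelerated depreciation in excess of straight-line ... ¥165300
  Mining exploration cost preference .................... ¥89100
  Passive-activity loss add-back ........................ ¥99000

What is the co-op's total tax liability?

Standard income tax:
  ¥23000 × 7% = ¥1610
  ¥110000 × 18% = ¥19800
  ¥463900 × 25% = ¥115975
  → ¥137385

Minimum tax:
  Adjusted income: ¥596900 + ¥80400 + ¥165300 + ¥89100 + ¥99000 = ¥1030700
  Less exemption ¥33000 → base ¥997700
  ¥997700 × 10% = ¥99770

¥137385 > ¥99770, so the standard income tax governs.

¥137385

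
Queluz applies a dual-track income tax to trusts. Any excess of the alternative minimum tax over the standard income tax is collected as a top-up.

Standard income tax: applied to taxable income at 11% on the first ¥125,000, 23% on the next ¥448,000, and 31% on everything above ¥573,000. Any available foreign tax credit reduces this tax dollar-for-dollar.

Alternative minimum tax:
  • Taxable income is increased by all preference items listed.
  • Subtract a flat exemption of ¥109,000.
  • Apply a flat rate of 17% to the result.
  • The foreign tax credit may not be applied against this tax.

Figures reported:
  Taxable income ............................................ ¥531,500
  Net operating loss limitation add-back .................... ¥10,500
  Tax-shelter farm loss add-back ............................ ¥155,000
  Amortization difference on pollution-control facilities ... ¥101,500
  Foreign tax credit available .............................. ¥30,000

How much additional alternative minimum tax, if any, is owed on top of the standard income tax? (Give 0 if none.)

¥39,970

Alternative minimum tax:
  Adjusted income: ¥531,500 + ¥10,500 + ¥155,000 + ¥101,500 = ¥798,500
  Less exemption ¥109,000 → base ¥689,500
  ¥689,500 × 17% = ¥117,215

Standard income tax:
  ¥125,000 × 11% = ¥13,750
  ¥406,500 × 23% = ¥93,495
  → ¥107,245
  Less foreign tax credit ¥30,000 → ¥77,245

Excess of alternative minimum tax over standard income tax: ¥117,215 − ¥77,245 = ¥39,970.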